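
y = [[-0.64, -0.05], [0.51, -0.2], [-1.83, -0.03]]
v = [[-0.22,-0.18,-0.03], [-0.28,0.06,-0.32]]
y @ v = [[0.15,0.11,0.04], [-0.06,-0.10,0.05], [0.41,0.33,0.06]]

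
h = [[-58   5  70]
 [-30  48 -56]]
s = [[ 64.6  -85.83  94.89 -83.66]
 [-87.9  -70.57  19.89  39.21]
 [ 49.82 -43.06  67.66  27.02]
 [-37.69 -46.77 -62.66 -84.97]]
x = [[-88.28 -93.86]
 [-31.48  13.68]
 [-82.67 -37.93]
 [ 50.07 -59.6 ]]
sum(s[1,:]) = -99.36999999999998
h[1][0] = -30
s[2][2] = 67.66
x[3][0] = 50.07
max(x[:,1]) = 13.68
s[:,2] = [94.89, 19.89, 67.66, -62.66]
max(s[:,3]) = 39.21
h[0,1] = 5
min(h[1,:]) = -56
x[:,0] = [-88.28, -31.48, -82.67, 50.07]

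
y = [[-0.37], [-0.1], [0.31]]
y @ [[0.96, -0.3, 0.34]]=[[-0.36, 0.11, -0.13], [-0.10, 0.03, -0.03], [0.3, -0.09, 0.11]]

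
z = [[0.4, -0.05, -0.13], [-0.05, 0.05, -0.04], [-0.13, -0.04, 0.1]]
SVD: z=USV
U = [[-0.94, 0.19, 0.29], [0.08, -0.69, 0.72], [0.34, 0.7, 0.63]]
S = [0.45, 0.1, 0.01]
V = [[-0.94, 0.08, 0.34], [0.19, -0.69, 0.7], [-0.29, -0.72, -0.63]]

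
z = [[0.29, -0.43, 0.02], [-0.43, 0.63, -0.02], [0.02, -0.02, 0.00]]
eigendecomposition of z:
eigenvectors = [[-0.56, 0.64, 0.53],[0.83, 0.41, 0.39],[-0.03, -0.65, 0.76]]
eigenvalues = [0.92, -0.01, 0.0]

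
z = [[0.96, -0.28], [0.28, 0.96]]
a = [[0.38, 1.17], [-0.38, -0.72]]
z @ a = [[0.47, 1.32], [-0.26, -0.36]]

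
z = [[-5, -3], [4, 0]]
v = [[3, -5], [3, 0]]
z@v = [[-24, 25], [12, -20]]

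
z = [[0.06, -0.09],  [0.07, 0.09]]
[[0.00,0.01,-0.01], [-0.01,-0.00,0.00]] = z @ [[-0.07,0.03,-0.04], [-0.07,-0.07,0.05]]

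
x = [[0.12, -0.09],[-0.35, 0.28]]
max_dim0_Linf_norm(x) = 0.35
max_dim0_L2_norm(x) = 0.37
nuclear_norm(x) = 0.48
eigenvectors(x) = [[-0.62, 0.31],[-0.79, -0.95]]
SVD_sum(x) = [[0.12, -0.09], [-0.35, 0.28]] + [[0.0, 0.0], [0.00, 0.0]]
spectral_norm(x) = 0.47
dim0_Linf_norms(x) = [0.35, 0.28]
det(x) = 0.00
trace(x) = 0.40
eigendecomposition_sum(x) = [[0.0, 0.0], [0.0, 0.00]] + [[0.12, -0.09],[-0.35, 0.28]]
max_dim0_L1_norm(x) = 0.47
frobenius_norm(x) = 0.47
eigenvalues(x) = [0.01, 0.39]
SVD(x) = [[-0.32, 0.95],[0.95, 0.32]] @ diag([0.4726312070519238, 0.004443210623138729]) @ [[-0.78, 0.62], [0.62, 0.78]]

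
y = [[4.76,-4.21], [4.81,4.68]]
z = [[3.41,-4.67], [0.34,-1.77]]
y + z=[[8.17, -8.88], [5.15, 2.91]]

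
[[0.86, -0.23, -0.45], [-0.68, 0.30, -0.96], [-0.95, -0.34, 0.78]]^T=[[0.86, -0.68, -0.95],[-0.23, 0.3, -0.34],[-0.45, -0.96, 0.78]]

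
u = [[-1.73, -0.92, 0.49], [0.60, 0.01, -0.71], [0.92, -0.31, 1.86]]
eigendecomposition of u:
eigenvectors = [[0.81, 0.55, 0.18], [-0.52, -0.78, -0.27], [-0.28, -0.29, 0.95]]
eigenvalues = [-1.31, -0.68, 2.13]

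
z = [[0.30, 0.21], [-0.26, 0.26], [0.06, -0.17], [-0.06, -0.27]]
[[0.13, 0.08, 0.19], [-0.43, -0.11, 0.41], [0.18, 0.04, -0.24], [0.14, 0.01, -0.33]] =z@[[0.93, 0.33, -0.29], [-0.73, -0.11, 1.3]]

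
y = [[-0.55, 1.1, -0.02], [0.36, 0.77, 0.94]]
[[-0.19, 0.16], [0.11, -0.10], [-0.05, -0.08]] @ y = [[0.16, -0.09, 0.15], [-0.10, 0.04, -0.1], [-0.00, -0.12, -0.07]]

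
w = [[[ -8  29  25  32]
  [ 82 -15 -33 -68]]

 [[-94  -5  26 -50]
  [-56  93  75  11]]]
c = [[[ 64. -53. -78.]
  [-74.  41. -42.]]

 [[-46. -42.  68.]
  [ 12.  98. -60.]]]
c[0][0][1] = -53.0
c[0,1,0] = -74.0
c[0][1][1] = 41.0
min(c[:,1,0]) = -74.0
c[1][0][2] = 68.0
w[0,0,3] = 32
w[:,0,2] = [25, 26]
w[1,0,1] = -5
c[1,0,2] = 68.0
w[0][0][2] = 25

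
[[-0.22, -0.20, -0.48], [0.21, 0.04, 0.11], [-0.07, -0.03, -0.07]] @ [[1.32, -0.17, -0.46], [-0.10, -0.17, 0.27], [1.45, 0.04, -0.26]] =[[-0.97, 0.05, 0.17], [0.43, -0.04, -0.11], [-0.19, 0.01, 0.04]]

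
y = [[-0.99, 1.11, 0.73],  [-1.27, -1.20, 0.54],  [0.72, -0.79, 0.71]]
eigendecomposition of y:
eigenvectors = [[0.05-0.63j, 0.05+0.63j, 0.36+0.00j], [0.71+0.00j, (0.71-0j), (0.02+0j)], [(0.07+0.29j), 0.07-0.29j, 0.93+0.00j]]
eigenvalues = [(-1.22+1.35j), (-1.22-1.35j), (0.97+0j)]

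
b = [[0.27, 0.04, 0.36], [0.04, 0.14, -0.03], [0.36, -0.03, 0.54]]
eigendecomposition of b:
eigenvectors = [[-0.57, -0.77, -0.28], [0.0, 0.34, -0.94], [-0.82, 0.54, 0.19]]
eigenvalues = [0.79, 0.0, 0.16]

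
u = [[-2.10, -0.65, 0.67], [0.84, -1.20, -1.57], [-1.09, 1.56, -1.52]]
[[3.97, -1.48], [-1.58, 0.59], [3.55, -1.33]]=u @ [[-2.14, 0.80], [0.37, -0.14], [-0.42, 0.16]]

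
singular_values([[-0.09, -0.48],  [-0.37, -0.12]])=[0.54, 0.31]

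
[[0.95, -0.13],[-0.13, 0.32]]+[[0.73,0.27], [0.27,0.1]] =[[1.68, 0.14], [0.14, 0.42]]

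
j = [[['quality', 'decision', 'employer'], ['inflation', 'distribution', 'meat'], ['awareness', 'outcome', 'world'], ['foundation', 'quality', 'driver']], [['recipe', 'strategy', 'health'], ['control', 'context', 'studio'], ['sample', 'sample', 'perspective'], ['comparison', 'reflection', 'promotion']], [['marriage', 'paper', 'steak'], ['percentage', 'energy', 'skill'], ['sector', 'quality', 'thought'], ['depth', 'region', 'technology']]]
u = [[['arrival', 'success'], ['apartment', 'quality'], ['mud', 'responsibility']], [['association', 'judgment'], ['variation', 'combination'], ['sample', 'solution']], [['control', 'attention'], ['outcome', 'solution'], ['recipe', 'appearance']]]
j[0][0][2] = 'employer'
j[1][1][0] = 'control'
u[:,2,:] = [['mud', 'responsibility'], ['sample', 'solution'], ['recipe', 'appearance']]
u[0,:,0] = ['arrival', 'apartment', 'mud']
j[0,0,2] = 'employer'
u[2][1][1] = 'solution'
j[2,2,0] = 'sector'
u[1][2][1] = 'solution'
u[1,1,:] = ['variation', 'combination']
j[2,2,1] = 'quality'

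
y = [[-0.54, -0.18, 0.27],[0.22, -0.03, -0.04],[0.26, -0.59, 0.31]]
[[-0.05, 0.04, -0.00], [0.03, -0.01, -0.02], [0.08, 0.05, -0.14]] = y @ [[0.11, -0.03, -0.08], [-0.09, -0.09, 0.17], [-0.02, 0.03, -0.05]]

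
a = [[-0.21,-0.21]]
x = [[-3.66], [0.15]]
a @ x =[[0.74]]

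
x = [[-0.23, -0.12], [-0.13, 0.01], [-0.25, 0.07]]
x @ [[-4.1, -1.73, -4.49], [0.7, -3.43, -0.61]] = [[0.86,0.81,1.11], [0.54,0.19,0.58], [1.07,0.19,1.08]]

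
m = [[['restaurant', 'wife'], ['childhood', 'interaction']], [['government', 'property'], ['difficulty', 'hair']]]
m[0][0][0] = 'restaurant'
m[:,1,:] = [['childhood', 'interaction'], ['difficulty', 'hair']]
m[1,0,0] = 'government'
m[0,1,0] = 'childhood'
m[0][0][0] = 'restaurant'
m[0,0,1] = 'wife'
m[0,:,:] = [['restaurant', 'wife'], ['childhood', 'interaction']]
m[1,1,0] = 'difficulty'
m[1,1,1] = 'hair'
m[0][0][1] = 'wife'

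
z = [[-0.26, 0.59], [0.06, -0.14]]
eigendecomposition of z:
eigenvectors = [[-0.97,-0.92], [0.23,-0.4]]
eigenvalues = [-0.4, -0.0]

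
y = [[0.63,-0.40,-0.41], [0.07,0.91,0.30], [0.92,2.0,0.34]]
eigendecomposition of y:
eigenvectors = [[(0.37+0j), 0.85+0.00j, 0.85-0.00j], [(-0.32+0j), -0.44-0.07j, -0.44+0.07j], [(0.87+0j), -0.21-0.20j, (-0.21+0.2j)]]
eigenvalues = [0j, (0.94+0.13j), (0.94-0.13j)]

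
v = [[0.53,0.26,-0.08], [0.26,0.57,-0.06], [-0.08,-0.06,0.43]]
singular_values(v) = [0.83, 0.41, 0.29]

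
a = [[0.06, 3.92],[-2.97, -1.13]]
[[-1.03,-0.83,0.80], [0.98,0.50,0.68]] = a @ [[-0.23,-0.09,-0.31], [-0.26,-0.21,0.21]]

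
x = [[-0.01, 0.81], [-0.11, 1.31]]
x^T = [[-0.01, -0.11], [0.81, 1.31]]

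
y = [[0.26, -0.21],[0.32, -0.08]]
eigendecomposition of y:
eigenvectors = [[0.41+0.48j, 0.41-0.48j], [0.78+0.00j, 0.78-0.00j]]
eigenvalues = [(0.09+0.2j), (0.09-0.2j)]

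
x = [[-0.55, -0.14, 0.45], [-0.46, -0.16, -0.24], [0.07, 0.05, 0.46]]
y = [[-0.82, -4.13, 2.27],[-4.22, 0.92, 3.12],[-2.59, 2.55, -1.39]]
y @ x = [[2.51, 0.89, 1.67], [2.12, 0.60, -0.68], [0.15, -0.11, -2.42]]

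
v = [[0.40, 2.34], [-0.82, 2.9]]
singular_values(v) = [3.75, 0.82]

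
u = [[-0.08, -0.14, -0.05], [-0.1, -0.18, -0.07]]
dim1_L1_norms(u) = [0.27, 0.35]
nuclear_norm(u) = 0.28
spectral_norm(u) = 0.28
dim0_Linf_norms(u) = [0.1, 0.18, 0.07]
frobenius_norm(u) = 0.28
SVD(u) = [[-0.61, -0.79], [-0.79, 0.61]] @ diag([0.275290198661393, 0.003912354913702012]) @ [[0.47, 0.83, 0.31],[0.48, 0.06, -0.87]]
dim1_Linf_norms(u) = [0.14, 0.18]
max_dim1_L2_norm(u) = 0.22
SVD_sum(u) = [[-0.08,-0.14,-0.05],[-0.10,-0.18,-0.07]] + [[-0.00, -0.00, 0.00],[0.0, 0.0, -0.0]]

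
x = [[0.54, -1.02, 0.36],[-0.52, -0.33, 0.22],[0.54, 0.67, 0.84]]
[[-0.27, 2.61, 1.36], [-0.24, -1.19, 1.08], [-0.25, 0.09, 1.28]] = x @ [[0.14, 2.83, -0.55], [0.16, -1.3, -0.75], [-0.52, -0.67, 2.48]]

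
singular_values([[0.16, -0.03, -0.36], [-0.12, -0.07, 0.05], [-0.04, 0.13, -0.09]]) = [0.41, 0.15, 0.11]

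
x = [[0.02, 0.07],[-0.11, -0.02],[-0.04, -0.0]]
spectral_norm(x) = 0.12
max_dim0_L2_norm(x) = 0.12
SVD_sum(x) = [[0.04, 0.01], [-0.1, -0.04], [-0.04, -0.01]] + [[-0.02, 0.06], [-0.01, 0.02], [-0.00, 0.01]]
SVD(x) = [[-0.34, -0.93],[0.89, -0.29],[0.30, -0.21]] @ diag([0.12403655977743319, 0.06336348979167136]) @ [[-0.94, -0.34], [0.34, -0.94]]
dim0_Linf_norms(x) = [0.11, 0.07]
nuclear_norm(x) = 0.19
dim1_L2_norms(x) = [0.07, 0.11, 0.04]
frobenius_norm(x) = 0.14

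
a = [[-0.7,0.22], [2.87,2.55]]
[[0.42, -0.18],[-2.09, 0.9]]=a @ [[-0.63,0.27], [-0.11,0.05]]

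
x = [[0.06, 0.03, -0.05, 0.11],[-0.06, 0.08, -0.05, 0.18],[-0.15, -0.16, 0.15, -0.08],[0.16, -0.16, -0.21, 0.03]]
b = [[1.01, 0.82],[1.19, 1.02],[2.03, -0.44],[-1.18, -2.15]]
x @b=[[-0.13, -0.13], [-0.28, -0.33], [0.06, -0.18], [-0.49, -0.0]]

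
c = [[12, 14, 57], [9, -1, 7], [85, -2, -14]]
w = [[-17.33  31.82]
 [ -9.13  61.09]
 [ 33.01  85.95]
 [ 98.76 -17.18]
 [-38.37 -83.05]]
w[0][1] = 31.82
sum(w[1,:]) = 51.96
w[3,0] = 98.76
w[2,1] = 85.95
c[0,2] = 57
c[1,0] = 9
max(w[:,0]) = 98.76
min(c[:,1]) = -2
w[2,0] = 33.01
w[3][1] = -17.18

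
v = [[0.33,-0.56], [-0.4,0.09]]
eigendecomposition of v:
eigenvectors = [[0.84,  0.68], [-0.55,  0.74]]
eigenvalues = [0.7, -0.28]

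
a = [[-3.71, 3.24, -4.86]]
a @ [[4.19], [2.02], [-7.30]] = [[26.48]]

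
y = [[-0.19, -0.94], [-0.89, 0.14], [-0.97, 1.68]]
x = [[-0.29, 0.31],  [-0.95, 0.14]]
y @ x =[[0.95, -0.19], [0.13, -0.26], [-1.31, -0.07]]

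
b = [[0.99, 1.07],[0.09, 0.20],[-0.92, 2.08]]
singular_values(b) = [2.39, 1.29]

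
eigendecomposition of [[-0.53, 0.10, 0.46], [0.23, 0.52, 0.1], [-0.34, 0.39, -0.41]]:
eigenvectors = [[(0.72+0j),(0.72-0j),(0.2+0j)],[-0.12-0.11j,(-0.12+0.11j),0.93+0.00j],[(0.06+0.68j),(0.06-0.68j),0.29+0.00j]]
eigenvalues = [(-0.51+0.42j), (-0.51-0.42j), (0.6+0j)]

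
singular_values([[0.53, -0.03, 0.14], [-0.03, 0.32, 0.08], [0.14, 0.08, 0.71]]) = [0.79, 0.48, 0.29]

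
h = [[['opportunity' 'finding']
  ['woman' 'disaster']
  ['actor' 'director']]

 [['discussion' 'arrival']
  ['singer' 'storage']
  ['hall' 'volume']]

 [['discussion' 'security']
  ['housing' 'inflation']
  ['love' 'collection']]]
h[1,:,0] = ['discussion', 'singer', 'hall']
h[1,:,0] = ['discussion', 'singer', 'hall']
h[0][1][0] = 'woman'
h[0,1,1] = 'disaster'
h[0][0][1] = 'finding'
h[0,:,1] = ['finding', 'disaster', 'director']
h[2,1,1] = 'inflation'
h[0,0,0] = 'opportunity'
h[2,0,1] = 'security'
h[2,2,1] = 'collection'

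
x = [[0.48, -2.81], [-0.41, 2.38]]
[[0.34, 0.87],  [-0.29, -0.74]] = x@[[-0.28, 0.17], [-0.17, -0.28]]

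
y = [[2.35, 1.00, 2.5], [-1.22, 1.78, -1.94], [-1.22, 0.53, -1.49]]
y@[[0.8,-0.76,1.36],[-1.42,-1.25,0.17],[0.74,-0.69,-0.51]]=[[2.31, -4.76, 2.09], [-4.94, 0.04, -0.37], [-2.83, 1.29, -0.81]]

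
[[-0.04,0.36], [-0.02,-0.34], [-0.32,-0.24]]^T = [[-0.04, -0.02, -0.32], [0.36, -0.34, -0.24]]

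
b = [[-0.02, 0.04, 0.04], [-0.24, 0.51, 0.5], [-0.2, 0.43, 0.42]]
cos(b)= [[1.01, -0.02, -0.02], [0.1, 0.78, -0.21], [0.09, -0.18, 0.82]]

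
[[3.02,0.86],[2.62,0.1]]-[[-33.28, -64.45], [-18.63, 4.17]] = [[36.30,65.31], [21.25,-4.07]]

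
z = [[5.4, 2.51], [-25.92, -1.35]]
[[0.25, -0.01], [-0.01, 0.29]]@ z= [[1.61, 0.64], [-7.57, -0.42]]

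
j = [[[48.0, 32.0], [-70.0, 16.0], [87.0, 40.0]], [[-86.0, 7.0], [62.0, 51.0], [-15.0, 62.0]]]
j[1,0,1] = 7.0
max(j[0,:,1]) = 40.0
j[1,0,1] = 7.0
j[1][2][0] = -15.0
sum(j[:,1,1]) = 67.0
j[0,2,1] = 40.0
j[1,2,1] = 62.0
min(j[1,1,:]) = 51.0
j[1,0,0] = -86.0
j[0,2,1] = 40.0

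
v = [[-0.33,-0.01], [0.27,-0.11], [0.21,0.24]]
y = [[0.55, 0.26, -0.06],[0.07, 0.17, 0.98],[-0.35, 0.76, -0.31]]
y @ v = [[-0.12,  -0.05], [0.23,  0.22], [0.26,  -0.15]]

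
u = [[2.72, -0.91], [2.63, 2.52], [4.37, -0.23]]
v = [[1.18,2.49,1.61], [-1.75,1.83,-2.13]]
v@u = [[16.79, 4.83], [-9.26, 6.69]]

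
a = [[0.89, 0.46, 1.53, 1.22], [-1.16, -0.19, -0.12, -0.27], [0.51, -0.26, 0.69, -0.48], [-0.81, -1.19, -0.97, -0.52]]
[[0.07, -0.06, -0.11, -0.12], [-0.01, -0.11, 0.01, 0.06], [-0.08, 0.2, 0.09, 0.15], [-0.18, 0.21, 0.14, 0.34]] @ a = [[0.17, 0.22, 0.15, 0.22],  [0.08, -0.06, -0.05, -0.02],  [-0.38, -0.28, -0.23, -0.27],  [-0.61, -0.56, -0.53, -0.52]]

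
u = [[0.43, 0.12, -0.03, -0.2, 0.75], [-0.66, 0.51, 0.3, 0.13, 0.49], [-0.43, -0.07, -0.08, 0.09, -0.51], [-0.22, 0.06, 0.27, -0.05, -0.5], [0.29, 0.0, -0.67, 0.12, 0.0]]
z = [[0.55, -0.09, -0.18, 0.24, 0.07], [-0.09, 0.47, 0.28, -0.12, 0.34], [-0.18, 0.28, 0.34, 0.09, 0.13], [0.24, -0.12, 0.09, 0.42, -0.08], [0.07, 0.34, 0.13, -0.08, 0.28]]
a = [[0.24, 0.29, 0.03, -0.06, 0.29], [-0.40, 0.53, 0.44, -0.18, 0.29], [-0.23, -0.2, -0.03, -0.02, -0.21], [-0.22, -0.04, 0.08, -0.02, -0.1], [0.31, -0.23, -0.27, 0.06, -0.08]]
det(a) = 0.00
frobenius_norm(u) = 1.80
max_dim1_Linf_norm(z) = 0.55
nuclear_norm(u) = 3.26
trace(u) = 0.81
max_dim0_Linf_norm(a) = 0.53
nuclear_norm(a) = 1.71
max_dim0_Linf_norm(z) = 0.55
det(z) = 0.00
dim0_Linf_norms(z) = [0.55, 0.47, 0.34, 0.42, 0.34]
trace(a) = 0.64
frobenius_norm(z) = 1.26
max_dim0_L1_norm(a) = 1.4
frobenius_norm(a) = 1.19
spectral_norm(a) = 1.01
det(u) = -0.02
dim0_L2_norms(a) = [0.64, 0.68, 0.52, 0.2, 0.48]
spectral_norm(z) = 0.98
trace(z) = 2.06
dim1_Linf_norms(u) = [0.75, 0.66, 0.51, 0.5, 0.67]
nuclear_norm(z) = 2.07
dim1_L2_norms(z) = [0.64, 0.66, 0.5, 0.51, 0.47]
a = u @ z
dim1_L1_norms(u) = [1.53, 2.09, 1.18, 1.1, 1.08]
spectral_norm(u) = 1.25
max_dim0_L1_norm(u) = 2.25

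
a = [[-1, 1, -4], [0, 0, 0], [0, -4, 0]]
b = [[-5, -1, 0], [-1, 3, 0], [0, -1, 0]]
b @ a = [[5, -5, 20], [1, -1, 4], [0, 0, 0]]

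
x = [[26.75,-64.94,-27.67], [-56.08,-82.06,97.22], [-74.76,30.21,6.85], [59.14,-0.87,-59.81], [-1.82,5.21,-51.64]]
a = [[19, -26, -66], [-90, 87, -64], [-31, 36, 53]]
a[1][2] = -64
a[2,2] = 53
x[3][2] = -59.81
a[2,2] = 53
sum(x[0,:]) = -65.86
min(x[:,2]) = -59.81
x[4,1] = 5.21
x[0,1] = -64.94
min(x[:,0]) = -74.76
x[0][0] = 26.75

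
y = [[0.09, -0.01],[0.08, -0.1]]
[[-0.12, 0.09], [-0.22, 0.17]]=y@[[-1.22, 0.93], [1.21, -0.92]]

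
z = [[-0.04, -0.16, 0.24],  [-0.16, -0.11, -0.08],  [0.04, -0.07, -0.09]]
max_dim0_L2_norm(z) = 0.27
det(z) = 0.01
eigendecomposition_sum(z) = [[0.08+0.00j, -0.07+0.00j, (0.1+0j)], [-0.05+0.00j, 0.05-0.00j, (-0.07+0j)], [(0.03+0j), -0.03+0.00j, (0.03+0j)]] + [[(-0.06-0.04j), (-0.05-0.01j), (0.07+0.1j)], [-0.05-0.16j, (-0.08-0.08j), (-0.01+0.3j)], [(0.01-0.09j), (-0.02-0.05j), (-0.06+0.14j)]] + [[(-0.06+0.04j),-0.05+0.01j,(0.07-0.1j)],  [(-0.05+0.16j),(-0.08+0.08j),(-0.01-0.3j)],  [(0.01+0.09j),(-0.02+0.05j),-0.06-0.14j]]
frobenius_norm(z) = 0.38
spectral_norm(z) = 0.30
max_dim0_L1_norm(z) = 0.41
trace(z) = -0.24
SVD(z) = [[-0.98,  0.04,  0.17], [-0.08,  -0.96,  -0.26], [0.15,  -0.27,  0.95]] @ diag([0.29506185200649726, 0.21521951127715028, 0.10059356567952264]) @ [[0.2, 0.53, -0.83], [0.66, 0.55, 0.51], [0.73, -0.64, -0.24]]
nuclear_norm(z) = 0.61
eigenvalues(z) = [(0.16+0j), (-0.2+0.02j), (-0.2-0.02j)]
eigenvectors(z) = [[0.79+0.00j,(0.27-0.21j),0.27+0.21j],[(-0.55+0j),0.84+0.00j,0.84-0.00j],[0.28+0.00j,(0.4+0.16j),(0.4-0.16j)]]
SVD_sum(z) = [[-0.06, -0.15, 0.24], [-0.0, -0.01, 0.02], [0.01, 0.02, -0.04]] + [[0.01, 0.0, 0.0], [-0.14, -0.11, -0.11], [-0.04, -0.03, -0.03]] + [[0.01, -0.01, -0.00], [-0.02, 0.02, 0.01], [0.07, -0.06, -0.02]]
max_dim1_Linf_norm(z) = 0.24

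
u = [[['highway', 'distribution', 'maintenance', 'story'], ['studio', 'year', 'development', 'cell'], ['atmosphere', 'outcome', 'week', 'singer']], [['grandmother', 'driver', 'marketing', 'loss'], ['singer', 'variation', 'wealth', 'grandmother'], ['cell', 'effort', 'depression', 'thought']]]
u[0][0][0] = 'highway'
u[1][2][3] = 'thought'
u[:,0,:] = [['highway', 'distribution', 'maintenance', 'story'], ['grandmother', 'driver', 'marketing', 'loss']]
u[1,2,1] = 'effort'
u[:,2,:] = [['atmosphere', 'outcome', 'week', 'singer'], ['cell', 'effort', 'depression', 'thought']]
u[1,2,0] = 'cell'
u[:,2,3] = ['singer', 'thought']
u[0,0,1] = 'distribution'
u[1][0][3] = 'loss'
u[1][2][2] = 'depression'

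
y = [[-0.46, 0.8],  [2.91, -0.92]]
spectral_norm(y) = 3.13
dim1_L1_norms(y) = [1.26, 3.83]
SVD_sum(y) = [[-0.66,  0.24],[2.86,  -1.05]] + [[0.20, 0.56], [0.05, 0.13]]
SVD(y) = [[-0.23, 0.97], [0.97, 0.23]] @ diag([3.1298093896742736, 0.6085993627229279]) @ [[0.94, -0.34],[0.34, 0.94]]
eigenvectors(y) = [[0.52, -0.41],[0.85, 0.91]]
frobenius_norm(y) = 3.19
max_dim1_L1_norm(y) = 3.83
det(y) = -1.90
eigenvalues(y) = [0.85, -2.23]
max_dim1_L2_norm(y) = 3.05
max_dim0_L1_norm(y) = 3.37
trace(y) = -1.38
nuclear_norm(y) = 3.74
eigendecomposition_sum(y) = [[0.49, 0.22], [0.80, 0.36]] + [[-0.95,0.58], [2.11,-1.28]]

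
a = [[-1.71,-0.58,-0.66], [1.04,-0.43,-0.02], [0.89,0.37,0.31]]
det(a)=-0.094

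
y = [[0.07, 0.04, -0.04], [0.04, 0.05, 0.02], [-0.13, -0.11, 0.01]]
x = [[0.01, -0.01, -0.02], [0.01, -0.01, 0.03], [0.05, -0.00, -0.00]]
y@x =[[-0.0,  -0.00,  -0.0], [0.0,  -0.00,  0.00], [-0.00,  0.00,  -0.0]]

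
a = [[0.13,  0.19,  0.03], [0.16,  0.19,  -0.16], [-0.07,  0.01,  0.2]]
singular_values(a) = [0.37, 0.22, 0.02]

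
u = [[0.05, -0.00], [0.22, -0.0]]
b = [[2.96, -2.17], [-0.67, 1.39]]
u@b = [[0.15, -0.11], [0.65, -0.48]]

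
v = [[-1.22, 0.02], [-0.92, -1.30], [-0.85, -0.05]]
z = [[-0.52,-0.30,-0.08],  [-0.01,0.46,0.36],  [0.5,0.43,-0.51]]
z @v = [[0.98,  0.38], [-0.72,  -0.62], [-0.57,  -0.52]]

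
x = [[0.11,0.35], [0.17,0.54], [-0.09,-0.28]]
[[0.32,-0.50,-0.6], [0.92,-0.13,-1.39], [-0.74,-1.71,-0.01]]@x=[[0.00, 0.01],  [0.2, 0.64],  [-0.37, -1.18]]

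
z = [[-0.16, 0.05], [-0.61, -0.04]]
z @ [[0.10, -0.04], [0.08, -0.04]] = [[-0.01, 0.00],[-0.06, 0.03]]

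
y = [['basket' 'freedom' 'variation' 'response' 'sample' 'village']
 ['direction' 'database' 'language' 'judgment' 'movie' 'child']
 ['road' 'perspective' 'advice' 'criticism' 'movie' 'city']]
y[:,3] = ['response', 'judgment', 'criticism']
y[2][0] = 'road'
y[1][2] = 'language'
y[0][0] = 'basket'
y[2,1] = 'perspective'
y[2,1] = 'perspective'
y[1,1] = 'database'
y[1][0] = 'direction'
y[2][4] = 'movie'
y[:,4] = ['sample', 'movie', 'movie']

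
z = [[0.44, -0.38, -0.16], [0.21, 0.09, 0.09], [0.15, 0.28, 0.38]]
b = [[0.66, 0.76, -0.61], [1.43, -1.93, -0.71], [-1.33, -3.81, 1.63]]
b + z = [[1.1,  0.38,  -0.77], [1.64,  -1.84,  -0.62], [-1.18,  -3.53,  2.01]]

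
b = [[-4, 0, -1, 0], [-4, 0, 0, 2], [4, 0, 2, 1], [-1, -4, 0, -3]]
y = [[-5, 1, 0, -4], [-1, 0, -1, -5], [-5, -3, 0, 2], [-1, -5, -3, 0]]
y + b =[[-9, 1, -1, -4], [-5, 0, -1, -3], [-1, -3, 2, 3], [-2, -9, -3, -3]]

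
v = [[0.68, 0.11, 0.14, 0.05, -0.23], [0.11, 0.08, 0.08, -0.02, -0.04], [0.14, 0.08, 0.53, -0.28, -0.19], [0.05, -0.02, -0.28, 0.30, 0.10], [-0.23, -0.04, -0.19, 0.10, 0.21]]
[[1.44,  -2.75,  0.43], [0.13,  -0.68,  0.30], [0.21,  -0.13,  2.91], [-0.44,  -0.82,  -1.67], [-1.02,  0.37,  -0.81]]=v @ [[1.51, -4.30, 0.59],[-0.18, -4.11, -2.18],[-3.48, -0.69, 5.90],[-3.41, -1.77, -1.04],[-4.75, -3.51, 2.2]]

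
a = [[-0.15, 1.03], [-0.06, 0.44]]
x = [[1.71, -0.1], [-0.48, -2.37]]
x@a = [[-0.25, 1.72], [0.21, -1.54]]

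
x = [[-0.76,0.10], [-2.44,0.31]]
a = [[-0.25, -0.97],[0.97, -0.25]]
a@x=[[2.56, -0.33], [-0.13, 0.02]]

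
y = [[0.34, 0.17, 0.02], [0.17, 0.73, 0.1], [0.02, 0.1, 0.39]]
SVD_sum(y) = [[0.09, 0.25, 0.06], [0.25, 0.68, 0.17], [0.06, 0.17, 0.04]] + [[0.02, 0.01, -0.08], [0.01, 0.01, -0.05], [-0.08, -0.05, 0.34]] + [[0.23, -0.09, 0.04], [-0.09, 0.04, -0.02], [0.04, -0.02, 0.01]]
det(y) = 0.08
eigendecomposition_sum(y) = [[0.09, 0.25, 0.06],[0.25, 0.68, 0.17],[0.06, 0.17, 0.04]] + [[0.23, -0.09, 0.04], [-0.09, 0.04, -0.02], [0.04, -0.02, 0.01]] + [[0.02, 0.01, -0.08], [0.01, 0.01, -0.05], [-0.08, -0.05, 0.34]]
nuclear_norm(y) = 1.46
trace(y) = 1.46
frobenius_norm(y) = 0.94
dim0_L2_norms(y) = [0.38, 0.76, 0.4]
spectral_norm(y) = 0.82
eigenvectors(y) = [[0.34,0.91,-0.24],[0.91,-0.38,-0.15],[0.23,0.17,0.96]]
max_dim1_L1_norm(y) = 1.0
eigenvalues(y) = [0.82, 0.27, 0.37]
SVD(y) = [[-0.34, 0.24, 0.91], [-0.91, 0.15, -0.38], [-0.23, -0.96, 0.17]] @ diag([0.8174314026279346, 0.3690268417340085, 0.27354175563805677]) @ [[-0.34,-0.91,-0.23], [0.24,0.15,-0.96], [0.91,-0.38,0.17]]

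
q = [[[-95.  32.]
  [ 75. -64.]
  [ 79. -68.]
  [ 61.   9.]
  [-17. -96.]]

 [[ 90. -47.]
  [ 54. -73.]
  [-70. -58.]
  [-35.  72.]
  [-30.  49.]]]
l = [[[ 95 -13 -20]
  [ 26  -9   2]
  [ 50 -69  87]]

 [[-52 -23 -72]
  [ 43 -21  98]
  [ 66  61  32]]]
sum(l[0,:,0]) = 171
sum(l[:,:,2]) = 127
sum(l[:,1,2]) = 100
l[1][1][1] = -21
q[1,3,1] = 72.0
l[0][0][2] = -20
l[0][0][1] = -13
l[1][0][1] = -23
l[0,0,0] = 95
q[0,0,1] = 32.0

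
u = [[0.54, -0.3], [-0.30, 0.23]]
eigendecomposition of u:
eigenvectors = [[0.85, 0.52], [-0.52, 0.85]]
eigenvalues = [0.72, 0.05]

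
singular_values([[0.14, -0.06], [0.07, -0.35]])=[0.37, 0.12]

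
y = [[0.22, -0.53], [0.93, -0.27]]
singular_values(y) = [1.05, 0.41]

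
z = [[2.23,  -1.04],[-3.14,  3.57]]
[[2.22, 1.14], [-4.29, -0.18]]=z@[[0.74, 0.83], [-0.55, 0.68]]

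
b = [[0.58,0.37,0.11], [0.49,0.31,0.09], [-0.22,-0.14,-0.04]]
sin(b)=[[0.51,0.33,0.1], [0.43,0.27,0.08], [-0.19,-0.12,-0.04]]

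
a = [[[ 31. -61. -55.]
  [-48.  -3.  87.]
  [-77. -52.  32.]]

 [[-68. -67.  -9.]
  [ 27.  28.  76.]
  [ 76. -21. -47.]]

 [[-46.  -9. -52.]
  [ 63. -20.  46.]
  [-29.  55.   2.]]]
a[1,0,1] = -67.0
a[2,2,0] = -29.0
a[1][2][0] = 76.0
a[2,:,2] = [-52.0, 46.0, 2.0]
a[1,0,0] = -68.0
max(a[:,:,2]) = 87.0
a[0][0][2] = -55.0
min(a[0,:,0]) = -77.0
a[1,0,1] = -67.0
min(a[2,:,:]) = -52.0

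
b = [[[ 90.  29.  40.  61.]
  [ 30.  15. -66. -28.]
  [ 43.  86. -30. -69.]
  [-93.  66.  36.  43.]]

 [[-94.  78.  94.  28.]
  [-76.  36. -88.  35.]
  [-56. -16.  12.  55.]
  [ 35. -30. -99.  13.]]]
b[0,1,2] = -66.0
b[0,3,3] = 43.0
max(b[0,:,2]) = 40.0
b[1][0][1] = 78.0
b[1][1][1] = 36.0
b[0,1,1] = 15.0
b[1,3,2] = -99.0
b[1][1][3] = 35.0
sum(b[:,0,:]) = 326.0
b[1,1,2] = -88.0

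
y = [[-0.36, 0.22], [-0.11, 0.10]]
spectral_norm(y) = 0.45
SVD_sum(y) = [[-0.36, 0.23], [-0.12, 0.08]] + [[-0.00, -0.01], [0.01, 0.02]]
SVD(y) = [[-0.94, -0.33],[-0.33, 0.94]] @ diag([0.44654418718370936, 0.026425156431709302]) @ [[0.84, -0.54], [0.54, 0.84]]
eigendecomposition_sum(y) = [[-0.35,0.19],[-0.1,0.05]] + [[-0.01, 0.03],[-0.01, 0.05]]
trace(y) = -0.26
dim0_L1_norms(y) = [0.47, 0.32]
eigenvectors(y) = [[-0.96, -0.48], [-0.27, -0.88]]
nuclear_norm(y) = 0.47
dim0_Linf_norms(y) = [0.36, 0.22]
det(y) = -0.01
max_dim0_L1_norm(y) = 0.47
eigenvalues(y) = [-0.3, 0.04]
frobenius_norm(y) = 0.45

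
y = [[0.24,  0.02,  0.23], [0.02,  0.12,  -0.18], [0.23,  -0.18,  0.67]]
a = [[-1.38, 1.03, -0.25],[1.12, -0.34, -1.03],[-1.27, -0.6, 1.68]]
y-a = [[1.62, -1.01, 0.48], [-1.10, 0.46, 0.85], [1.50, 0.42, -1.01]]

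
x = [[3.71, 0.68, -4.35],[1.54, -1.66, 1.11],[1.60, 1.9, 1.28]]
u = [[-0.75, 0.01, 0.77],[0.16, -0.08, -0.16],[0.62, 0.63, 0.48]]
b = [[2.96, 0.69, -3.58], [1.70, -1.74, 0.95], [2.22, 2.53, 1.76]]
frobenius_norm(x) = 6.88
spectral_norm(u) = 1.11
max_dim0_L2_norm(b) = 4.1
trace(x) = 3.33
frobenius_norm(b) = 6.58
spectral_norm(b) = 4.75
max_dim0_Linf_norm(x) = 4.35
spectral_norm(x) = 5.77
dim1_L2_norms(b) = [4.7, 2.61, 3.8]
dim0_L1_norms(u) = [1.53, 0.72, 1.41]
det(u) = 0.07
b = x + u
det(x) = -40.12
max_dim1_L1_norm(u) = 1.73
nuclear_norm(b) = 11.08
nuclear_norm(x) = 11.06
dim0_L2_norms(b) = [4.07, 3.15, 4.1]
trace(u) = -0.35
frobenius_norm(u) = 1.49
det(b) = -46.01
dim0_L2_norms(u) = [0.99, 0.64, 0.92]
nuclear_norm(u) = 2.17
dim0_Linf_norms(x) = [3.71, 1.9, 4.35]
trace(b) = 2.98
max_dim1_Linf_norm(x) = 4.35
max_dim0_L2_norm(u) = 0.99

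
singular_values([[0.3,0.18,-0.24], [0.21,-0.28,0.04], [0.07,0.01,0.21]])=[0.43, 0.36, 0.2]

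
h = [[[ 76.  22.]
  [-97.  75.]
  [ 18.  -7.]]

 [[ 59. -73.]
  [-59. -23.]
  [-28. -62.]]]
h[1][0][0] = 59.0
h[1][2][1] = -62.0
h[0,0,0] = 76.0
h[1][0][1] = -73.0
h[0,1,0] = -97.0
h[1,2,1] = -62.0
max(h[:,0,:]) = 76.0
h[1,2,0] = -28.0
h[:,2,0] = [18.0, -28.0]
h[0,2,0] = 18.0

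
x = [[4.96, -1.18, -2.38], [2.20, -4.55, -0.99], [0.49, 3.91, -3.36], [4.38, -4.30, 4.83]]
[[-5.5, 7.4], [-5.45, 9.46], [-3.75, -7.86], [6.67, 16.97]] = x @ [[0.05,1.51], [0.78,-1.52], [2.03,0.79]]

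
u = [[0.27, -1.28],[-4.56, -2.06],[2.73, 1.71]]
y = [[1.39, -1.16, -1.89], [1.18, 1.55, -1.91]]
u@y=[[-1.14, -2.3, 1.93],[-8.77, 2.1, 12.55],[5.81, -0.52, -8.43]]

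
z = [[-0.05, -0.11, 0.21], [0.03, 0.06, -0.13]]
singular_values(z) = [0.28, 0.01]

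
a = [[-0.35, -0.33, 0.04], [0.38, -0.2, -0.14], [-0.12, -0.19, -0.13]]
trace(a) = -0.68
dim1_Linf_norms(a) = [0.35, 0.38, 0.19]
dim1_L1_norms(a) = [0.72, 0.72, 0.44]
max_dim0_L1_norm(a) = 0.85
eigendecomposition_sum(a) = [[-0.20+0.17j, -0.16-0.14j, 0.06-0.07j], [0.20+0.15j, -0.10+0.18j, -0.08-0.04j], [(-0.12+0.09j), (-0.09-0.09j), 0.03-0.04j]] + [[(-0.2-0.17j), (-0.16+0.14j), 0.06+0.07j],[(0.2-0.15j), -0.10-0.18j, (-0.08+0.04j)],[-0.12-0.09j, (-0.09+0.09j), 0.03+0.04j]] + [[0.04+0.00j, -0.00-0.00j, -0.07-0.00j], [(-0.01-0j), 0.00+0.00j, 0.02+0.00j], [(0.11+0j), (-0-0j), (-0.2-0j)]]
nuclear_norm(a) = 1.09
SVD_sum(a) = [[-0.41,-0.18,0.05], [0.26,0.11,-0.03], [-0.16,-0.07,0.02]] + [[0.05, -0.13, -0.06], [0.12, -0.31, -0.13], [0.06, -0.15, -0.06]] + [[0.01, -0.01, 0.05], [0.01, -0.01, 0.02], [-0.02, 0.03, -0.09]]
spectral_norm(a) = 0.56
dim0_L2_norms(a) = [0.53, 0.43, 0.2]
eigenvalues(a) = [(-0.26+0.31j), (-0.26-0.31j), (-0.16+0j)]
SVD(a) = [[-0.81,-0.36,-0.46], [0.5,-0.84,-0.22], [-0.3,-0.41,0.86]] @ diag([0.5613850623678857, 0.42148175119103587, 0.10770304156867139]) @ [[0.91, 0.4, -0.11], [-0.34, 0.87, 0.37], [-0.25, 0.3, -0.92]]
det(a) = -0.03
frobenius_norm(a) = 0.71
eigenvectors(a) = [[0.67+0.00j, 0.67-0.00j, 0.34+0.00j], [-0.13-0.62j, -0.13+0.62j, (-0.08+0j)], [0.39+0.01j, (0.39-0.01j), (0.94+0j)]]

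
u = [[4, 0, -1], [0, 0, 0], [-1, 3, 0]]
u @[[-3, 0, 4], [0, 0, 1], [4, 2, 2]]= [[-16, -2, 14], [0, 0, 0], [3, 0, -1]]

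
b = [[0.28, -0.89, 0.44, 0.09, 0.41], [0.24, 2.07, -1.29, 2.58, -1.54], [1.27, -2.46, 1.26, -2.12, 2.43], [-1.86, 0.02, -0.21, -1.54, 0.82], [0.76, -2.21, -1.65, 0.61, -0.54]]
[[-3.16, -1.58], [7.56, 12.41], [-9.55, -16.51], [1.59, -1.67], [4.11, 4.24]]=b@ [[-0.53, -2.68], [1.01, -0.35], [-3.92, -1.4], [-0.31, 3.43], [-0.87, -2.03]]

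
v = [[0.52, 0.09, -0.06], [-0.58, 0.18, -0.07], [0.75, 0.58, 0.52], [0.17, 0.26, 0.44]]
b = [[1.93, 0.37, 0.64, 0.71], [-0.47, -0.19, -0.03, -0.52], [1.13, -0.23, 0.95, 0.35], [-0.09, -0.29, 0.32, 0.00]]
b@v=[[1.39, 0.80, 0.50], [-0.25, -0.23, -0.20], [1.49, 0.7, 0.6], [0.36, 0.13, 0.19]]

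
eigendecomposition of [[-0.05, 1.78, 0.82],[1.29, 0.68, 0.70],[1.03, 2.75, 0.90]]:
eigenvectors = [[-0.45,-0.6,-0.16], [-0.46,0.61,-0.38], [-0.77,-0.52,0.91]]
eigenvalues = [3.14, -1.17, -0.44]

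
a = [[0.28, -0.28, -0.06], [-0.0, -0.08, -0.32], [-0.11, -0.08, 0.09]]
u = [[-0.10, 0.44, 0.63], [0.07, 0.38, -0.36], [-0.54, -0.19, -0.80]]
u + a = [[0.18, 0.16, 0.57], [0.07, 0.3, -0.68], [-0.65, -0.27, -0.71]]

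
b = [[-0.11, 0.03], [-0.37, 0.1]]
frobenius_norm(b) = 0.40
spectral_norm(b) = 0.40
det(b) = 0.00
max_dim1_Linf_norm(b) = 0.37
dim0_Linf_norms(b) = [0.37, 0.1]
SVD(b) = [[-0.29, -0.96], [-0.96, 0.29]] @ diag([0.3998749022643064, 0.0002500782105447593]) @ [[0.97,-0.26], [-0.26,-0.97]]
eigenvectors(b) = [[-0.27+0.02j,-0.27-0.02j], [-0.96+0.00j,(-0.96-0j)]]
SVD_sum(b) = [[-0.11, 0.03], [-0.37, 0.1]] + [[0.0, 0.00], [-0.00, -0.0]]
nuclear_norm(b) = 0.40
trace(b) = -0.01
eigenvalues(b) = [(-0+0.01j), (-0-0.01j)]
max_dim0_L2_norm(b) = 0.39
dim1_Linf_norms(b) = [0.11, 0.37]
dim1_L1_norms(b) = [0.14, 0.47]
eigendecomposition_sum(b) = [[(-0.06-0.03j), 0.02+0.01j], [(-0.19-0.11j), (0.05+0.03j)]] + [[-0.05+0.03j, (0.01-0.01j)], [-0.18+0.11j, (0.05-0.03j)]]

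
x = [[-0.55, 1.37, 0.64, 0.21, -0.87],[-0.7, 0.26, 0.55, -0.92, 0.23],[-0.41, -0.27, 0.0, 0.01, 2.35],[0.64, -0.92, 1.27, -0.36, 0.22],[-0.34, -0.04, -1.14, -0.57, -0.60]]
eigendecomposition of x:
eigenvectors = [[-0.22-0.50j, -0.22+0.50j, (-0.71+0j), (-0.71-0j), -0.45+0.00j], [0.30-0.27j, 0.30+0.27j, (-0.52-0.07j), (-0.52+0.07j), 0.31+0.00j], [(0.61+0j), 0.61-0.00j, (0.12+0j), (0.12-0j), -0.22+0.00j], [(0.05-0.18j), (0.05+0.18j), (0.41+0.05j), 0.41-0.05j, 0.80+0.00j], [(0.02+0.36j), (0.02-0.36j), -0.19-0.00j, -0.19+0.00j, (0.08+0j)]]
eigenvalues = [(0.09+1.86j), (0.09-1.86j), (-0.01+0.12j), (-0.01-0.12j), (-1.4+0j)]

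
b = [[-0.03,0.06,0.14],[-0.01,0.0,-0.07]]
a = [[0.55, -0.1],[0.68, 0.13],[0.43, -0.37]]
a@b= [[-0.02, 0.03, 0.08],  [-0.02, 0.04, 0.09],  [-0.01, 0.03, 0.09]]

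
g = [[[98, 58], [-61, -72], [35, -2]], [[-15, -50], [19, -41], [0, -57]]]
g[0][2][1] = -2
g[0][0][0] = 98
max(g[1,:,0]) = 19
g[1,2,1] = -57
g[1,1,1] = -41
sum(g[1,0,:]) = -65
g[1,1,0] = 19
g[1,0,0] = -15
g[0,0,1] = 58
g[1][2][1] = -57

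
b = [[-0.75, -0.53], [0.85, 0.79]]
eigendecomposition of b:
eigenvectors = [[-0.80, 0.42],[0.6, -0.91]]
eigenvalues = [-0.36, 0.4]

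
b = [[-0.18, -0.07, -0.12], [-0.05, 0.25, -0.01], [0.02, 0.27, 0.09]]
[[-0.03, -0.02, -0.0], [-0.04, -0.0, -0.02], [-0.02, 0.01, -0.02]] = b@[[0.11, 0.13, 0.06], [-0.13, 0.01, -0.07], [0.13, -0.0, -0.02]]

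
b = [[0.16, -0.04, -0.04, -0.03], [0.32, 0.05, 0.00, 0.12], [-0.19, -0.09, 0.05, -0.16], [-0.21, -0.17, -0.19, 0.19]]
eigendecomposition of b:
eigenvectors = [[(0.09+0j), -0.23+0.00j, 0.06-0.11j, 0.06+0.11j], [(-0.27+0j), (-0.59+0j), (-0.66+0j), (-0.66-0j)], [0.55+0.00j, 0.78+0.00j, 0.46-0.39j, 0.46+0.39j], [-0.79+0.00j, (-0.06+0j), (0.18-0.38j), 0.18+0.38j]]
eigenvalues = [(0.29+0j), (0.19+0j), (-0.01+0.12j), (-0.01-0.12j)]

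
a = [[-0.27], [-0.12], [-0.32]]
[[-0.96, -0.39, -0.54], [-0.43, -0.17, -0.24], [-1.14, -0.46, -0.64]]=a @ [[3.57, 1.43, 2.01]]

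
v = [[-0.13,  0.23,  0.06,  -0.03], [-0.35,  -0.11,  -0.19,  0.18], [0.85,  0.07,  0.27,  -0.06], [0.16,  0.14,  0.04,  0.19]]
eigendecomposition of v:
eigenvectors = [[0.0,-0.1,-0.19,0.42], [-0.13,-0.29,-0.33,0.16], [0.79,0.88,0.88,-0.88], [0.60,0.35,0.28,-0.15]]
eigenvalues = [0.21, 0.13, 0.04, -0.16]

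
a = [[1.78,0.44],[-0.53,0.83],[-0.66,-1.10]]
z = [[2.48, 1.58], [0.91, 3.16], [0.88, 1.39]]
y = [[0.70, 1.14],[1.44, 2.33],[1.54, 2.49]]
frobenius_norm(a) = 2.44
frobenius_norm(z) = 4.71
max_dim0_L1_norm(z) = 6.13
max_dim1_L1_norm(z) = 4.07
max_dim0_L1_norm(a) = 2.97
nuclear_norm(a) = 3.36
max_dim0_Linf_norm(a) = 1.78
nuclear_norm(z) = 6.00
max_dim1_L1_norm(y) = 4.03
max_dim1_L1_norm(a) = 2.22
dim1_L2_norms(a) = [1.83, 0.98, 1.28]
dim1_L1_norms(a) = [2.22, 1.36, 1.76]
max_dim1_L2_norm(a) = 1.83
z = y + a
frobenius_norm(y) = 4.23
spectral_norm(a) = 2.09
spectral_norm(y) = 4.23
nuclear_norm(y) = 4.23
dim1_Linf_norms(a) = [1.78, 0.83, 1.1]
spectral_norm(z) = 4.45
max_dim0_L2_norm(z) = 3.8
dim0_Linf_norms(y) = [1.54, 2.49]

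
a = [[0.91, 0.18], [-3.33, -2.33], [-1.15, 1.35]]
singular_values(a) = [4.16, 1.8]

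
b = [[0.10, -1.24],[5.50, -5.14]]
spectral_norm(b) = 7.58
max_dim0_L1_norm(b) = 6.38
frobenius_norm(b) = 7.63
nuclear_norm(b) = 8.42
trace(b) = -5.04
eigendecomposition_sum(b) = [[-15.51, 6.79], [-30.14, 13.2]] + [[15.61, -8.03], [35.64, -18.34]]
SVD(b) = [[-0.12, -0.99], [-0.99, 0.12]] @ diag([7.584585388688456, 0.8314231664402751]) @ [[-0.72,0.69], [0.69,0.72]]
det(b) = 6.31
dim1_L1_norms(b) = [1.34, 10.64]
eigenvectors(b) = [[0.46, 0.40], [0.89, 0.92]]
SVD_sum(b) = [[0.67, -0.64],[5.43, -5.21]] + [[-0.57, -0.6], [0.07, 0.07]]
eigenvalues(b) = [-2.31, -2.73]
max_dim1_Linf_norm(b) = 5.5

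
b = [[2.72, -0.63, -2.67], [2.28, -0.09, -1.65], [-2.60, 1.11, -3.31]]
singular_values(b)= [4.77, 4.35, 0.38]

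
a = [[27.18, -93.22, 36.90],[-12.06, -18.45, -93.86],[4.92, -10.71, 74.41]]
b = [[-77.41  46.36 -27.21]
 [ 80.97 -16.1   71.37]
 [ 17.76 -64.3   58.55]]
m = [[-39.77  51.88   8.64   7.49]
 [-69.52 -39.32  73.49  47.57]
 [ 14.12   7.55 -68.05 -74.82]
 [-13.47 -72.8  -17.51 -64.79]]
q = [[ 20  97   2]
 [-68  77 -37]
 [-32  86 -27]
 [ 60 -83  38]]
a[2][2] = 74.41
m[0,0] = -39.77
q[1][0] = -68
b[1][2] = 71.37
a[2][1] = -10.71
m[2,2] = -68.05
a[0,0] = 27.18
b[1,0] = 80.97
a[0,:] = [27.18, -93.22, 36.9]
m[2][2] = -68.05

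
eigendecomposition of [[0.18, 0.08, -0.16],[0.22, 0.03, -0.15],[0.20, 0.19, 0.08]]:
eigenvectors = [[-0.17-0.45j, -0.17+0.45j, (0.52+0j)], [(-0.17-0.43j), -0.17+0.43j, (-0.78+0j)], [(-0.75+0j), (-0.75-0j), (0.35+0j)]]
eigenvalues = [(0.17+0.23j), (0.17-0.23j), (-0.05+0j)]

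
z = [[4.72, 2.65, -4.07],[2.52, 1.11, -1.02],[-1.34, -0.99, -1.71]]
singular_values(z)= [7.35, 2.47, 0.3]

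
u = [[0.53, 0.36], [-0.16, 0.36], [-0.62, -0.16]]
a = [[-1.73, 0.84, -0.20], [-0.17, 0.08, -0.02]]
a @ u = [[-0.93, -0.29],[-0.09, -0.03]]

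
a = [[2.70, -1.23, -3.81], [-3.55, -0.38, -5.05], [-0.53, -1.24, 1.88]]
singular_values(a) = [6.76, 4.33, 1.58]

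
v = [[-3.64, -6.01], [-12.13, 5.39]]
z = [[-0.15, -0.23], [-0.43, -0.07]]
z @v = [[3.34, -0.34], [2.41, 2.21]]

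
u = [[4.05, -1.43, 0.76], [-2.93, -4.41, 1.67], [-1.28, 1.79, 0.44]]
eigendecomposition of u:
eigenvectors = [[0.17, 0.82, -0.09], [0.95, -0.36, 0.33], [-0.26, -0.44, 0.94]]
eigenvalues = [-5.37, 4.27, 1.18]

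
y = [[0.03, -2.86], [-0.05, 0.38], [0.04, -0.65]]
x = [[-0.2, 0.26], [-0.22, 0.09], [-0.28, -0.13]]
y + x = [[-0.17, -2.6], [-0.27, 0.47], [-0.24, -0.78]]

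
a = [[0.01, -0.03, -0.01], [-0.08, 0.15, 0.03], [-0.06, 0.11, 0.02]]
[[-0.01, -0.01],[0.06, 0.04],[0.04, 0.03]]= a@ [[-0.2, 0.2],[0.21, 0.36],[0.28, -0.08]]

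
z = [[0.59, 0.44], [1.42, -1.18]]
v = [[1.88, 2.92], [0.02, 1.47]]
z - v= [[-1.29, -2.48], [1.40, -2.65]]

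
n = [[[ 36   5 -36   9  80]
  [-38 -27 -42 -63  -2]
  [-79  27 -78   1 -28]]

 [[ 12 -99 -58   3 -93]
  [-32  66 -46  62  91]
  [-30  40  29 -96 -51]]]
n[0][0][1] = 5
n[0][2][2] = -78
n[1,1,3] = 62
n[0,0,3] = 9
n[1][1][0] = -32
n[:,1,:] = [[-38, -27, -42, -63, -2], [-32, 66, -46, 62, 91]]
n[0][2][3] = 1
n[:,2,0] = [-79, -30]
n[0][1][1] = -27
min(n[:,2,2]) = -78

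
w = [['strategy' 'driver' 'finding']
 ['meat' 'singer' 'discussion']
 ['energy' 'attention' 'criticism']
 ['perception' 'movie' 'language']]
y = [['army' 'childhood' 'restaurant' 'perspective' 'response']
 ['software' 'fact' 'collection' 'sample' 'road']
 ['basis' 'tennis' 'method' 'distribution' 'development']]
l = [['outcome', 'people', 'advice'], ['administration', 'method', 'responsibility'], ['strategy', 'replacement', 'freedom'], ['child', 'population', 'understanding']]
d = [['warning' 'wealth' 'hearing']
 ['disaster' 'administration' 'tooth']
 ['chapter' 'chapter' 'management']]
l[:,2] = ['advice', 'responsibility', 'freedom', 'understanding']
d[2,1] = 'chapter'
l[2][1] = 'replacement'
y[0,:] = ['army', 'childhood', 'restaurant', 'perspective', 'response']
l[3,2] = 'understanding'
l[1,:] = ['administration', 'method', 'responsibility']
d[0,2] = 'hearing'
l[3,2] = 'understanding'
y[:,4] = ['response', 'road', 'development']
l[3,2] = 'understanding'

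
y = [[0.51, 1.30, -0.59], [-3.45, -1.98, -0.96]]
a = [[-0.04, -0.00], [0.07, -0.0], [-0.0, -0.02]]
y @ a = [[0.07, 0.01], [-0.00, 0.02]]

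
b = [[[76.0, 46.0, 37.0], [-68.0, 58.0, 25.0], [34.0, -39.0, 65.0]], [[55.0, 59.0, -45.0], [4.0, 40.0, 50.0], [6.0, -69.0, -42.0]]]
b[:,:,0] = [[76.0, -68.0, 34.0], [55.0, 4.0, 6.0]]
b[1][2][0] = 6.0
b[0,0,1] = 46.0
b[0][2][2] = 65.0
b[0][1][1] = 58.0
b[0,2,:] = [34.0, -39.0, 65.0]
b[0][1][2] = 25.0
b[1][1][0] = 4.0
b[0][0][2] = 37.0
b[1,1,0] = 4.0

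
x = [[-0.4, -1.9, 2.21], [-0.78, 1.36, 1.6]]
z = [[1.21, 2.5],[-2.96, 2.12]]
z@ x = [[-2.43, 1.1, 6.67], [-0.47, 8.51, -3.15]]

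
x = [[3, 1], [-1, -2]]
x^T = [[3, -1], [1, -2]]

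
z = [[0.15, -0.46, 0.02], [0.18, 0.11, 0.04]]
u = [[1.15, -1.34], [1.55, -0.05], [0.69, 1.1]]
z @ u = [[-0.53,-0.16], [0.41,-0.2]]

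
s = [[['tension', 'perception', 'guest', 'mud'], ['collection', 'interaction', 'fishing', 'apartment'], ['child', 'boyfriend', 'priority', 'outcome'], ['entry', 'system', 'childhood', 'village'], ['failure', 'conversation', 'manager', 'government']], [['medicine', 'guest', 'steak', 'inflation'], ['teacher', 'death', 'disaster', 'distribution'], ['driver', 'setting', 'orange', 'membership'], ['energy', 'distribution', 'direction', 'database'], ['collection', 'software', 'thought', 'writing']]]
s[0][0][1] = 'perception'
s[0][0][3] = 'mud'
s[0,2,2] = 'priority'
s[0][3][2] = 'childhood'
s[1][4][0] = 'collection'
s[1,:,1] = ['guest', 'death', 'setting', 'distribution', 'software']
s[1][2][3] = 'membership'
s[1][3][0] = 'energy'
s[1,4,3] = 'writing'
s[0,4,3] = 'government'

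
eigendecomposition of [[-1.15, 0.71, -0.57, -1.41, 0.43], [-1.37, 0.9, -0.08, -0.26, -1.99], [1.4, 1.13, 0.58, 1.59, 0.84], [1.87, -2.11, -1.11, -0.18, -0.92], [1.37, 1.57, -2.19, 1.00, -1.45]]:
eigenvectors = [[(0.12+0.08j), 0.12-0.08j, 0.39-0.32j, (0.39+0.32j), (0.44+0j)], [-0.23-0.26j, -0.23+0.26j, (0.38+0.38j), 0.38-0.38j, 0.43+0.00j], [(-0.1+0.39j), -0.10-0.39j, (-0.05-0.16j), (-0.05+0.16j), (0.49+0j)], [-0.12-0.50j, -0.12+0.50j, -0.57+0.00j, (-0.57-0j), -0.59+0.00j], [(-0.65+0j), (-0.65-0j), 0.31-0.06j, (0.31+0.06j), (-0.18+0j)]]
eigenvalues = [(-1.3+2.55j), (-1.3-2.55j), (0.34+2.05j), (0.34-2.05j), (0.62+0j)]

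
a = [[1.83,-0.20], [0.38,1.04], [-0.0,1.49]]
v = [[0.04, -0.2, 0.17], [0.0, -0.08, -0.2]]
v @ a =[[-0.00, 0.04], [-0.03, -0.38]]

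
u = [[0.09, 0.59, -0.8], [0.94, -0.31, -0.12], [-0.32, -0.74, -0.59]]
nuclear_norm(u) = 2.99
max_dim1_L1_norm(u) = 1.65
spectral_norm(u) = 1.00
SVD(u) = [[0.66,  0.13,  0.74], [-0.19,  -0.92,  0.33], [0.73,  -0.36,  -0.58]] @ diag([1.0020993483640288, 0.9970905097848051, 0.9949911614207766]) @ [[-0.35,-0.09,-0.93], [-0.74,0.63,0.22], [0.57,0.77,-0.29]]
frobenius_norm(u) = 1.73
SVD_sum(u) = [[-0.23, -0.06, -0.61], [0.07, 0.02, 0.18], [-0.26, -0.07, -0.68]] + [[-0.1, 0.08, 0.03], [0.68, -0.58, -0.2], [0.27, -0.23, -0.08]] + [[0.42, 0.57, -0.22], [0.19, 0.25, -0.1], [-0.33, -0.44, 0.17]]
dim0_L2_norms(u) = [1.0, 1.0, 1.0]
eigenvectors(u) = [[0.72+0.00j, (0.23+0.43j), 0.23-0.43j], [(0.56+0j), 0.17-0.56j, (0.17+0.56j)], [-0.41+0.00j, 0.64+0.00j, 0.64-0.00j]]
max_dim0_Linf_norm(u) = 0.94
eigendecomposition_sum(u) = [[0.52+0.00j, (0.4+0j), -0.29+0.00j], [0.40+0.00j, (0.31+0j), -0.23+0.00j], [(-0.29+0j), (-0.23-0j), 0.16-0.00j]] + [[-0.22+0.10j,(0.09-0.27j),(-0.25-0.19j)],[(0.27+0.1j),(-0.31+0.15j),(0.05+0.38j)],[-0.01+0.31j,(-0.26-0.28j),-0.38+0.18j]] + [[-0.22-0.10j, 0.09+0.27j, (-0.25+0.19j)], [(0.27-0.1j), (-0.31-0.15j), 0.05-0.38j], [(-0.01-0.31j), (-0.26+0.28j), (-0.38-0.18j)]]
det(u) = 0.99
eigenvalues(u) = [(1+0j), (-0.9+0.43j), (-0.9-0.43j)]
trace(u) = -0.81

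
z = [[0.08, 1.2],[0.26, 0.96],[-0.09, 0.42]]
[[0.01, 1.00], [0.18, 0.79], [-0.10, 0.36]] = z @ [[0.86,-0.05], [-0.05,0.84]]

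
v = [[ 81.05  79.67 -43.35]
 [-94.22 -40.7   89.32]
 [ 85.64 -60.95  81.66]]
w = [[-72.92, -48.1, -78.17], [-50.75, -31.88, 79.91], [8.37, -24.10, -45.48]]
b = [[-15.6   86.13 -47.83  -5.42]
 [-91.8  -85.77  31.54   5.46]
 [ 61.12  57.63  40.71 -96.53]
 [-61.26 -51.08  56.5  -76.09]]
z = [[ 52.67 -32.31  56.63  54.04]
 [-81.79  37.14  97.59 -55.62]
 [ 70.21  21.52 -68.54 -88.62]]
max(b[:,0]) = 61.12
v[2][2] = 81.66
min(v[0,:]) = -43.35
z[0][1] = -32.31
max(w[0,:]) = -48.1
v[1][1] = -40.7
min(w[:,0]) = -72.92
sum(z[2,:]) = -65.43000000000002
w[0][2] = -78.17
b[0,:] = [-15.6, 86.13, -47.83, -5.42]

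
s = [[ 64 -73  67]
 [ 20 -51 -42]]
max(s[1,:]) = 20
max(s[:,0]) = 64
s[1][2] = -42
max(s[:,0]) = 64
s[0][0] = 64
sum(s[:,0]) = 84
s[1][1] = -51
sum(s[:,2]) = 25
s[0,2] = 67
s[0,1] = -73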